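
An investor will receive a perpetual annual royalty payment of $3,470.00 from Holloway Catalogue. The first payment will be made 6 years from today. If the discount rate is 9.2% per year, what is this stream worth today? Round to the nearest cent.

$24290.05

Value at end of year 5: C / r = $3,470.00 / 0.092 = $37,717.3913
Discount to today: PV = $37,717.3913 / (1 + 0.092)^5 = $37,717.3913 / 1.552792 = $24,290.05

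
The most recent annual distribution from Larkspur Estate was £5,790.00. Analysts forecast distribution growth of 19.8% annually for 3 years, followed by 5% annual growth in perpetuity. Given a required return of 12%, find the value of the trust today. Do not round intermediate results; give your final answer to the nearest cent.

£126192.16

D_1 = 6936.42000
D_2 = 8309.83116
D_3 = 9955.17773
Terminal value at year 3: TV = D_3×(1+g_2)/(r−g_2) = 10452.93662/0.07 = 149327.66595
P_0 = D_1/(1+r)^1 + D_2/(1+r)^2 + D_3/(1+r)^3 + TV/(1+r)^3
    = 6193.23214 + 6624.54652 + 7085.89887 + 106288.48307 = 126192.16061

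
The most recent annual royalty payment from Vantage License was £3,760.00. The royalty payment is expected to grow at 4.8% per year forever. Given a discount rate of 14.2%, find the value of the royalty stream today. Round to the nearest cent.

£41920.00

D₁ = D₀ × (1 + g) = £3,760.00 × 1.048 = £3,940.4800
Growing perpetuity: P = D₁ / (r − g) = £3,940.4800 / (0.142 − 0.048) = £41,920.00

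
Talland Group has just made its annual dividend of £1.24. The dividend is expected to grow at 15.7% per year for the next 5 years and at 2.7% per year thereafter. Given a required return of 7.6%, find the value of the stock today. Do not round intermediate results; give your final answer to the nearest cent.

£45.11

D_1 = 1.43468
D_2 = 1.65992
D_3 = 1.92053
D_4 = 2.22206
D_5 = 2.57092
Terminal value at year 5: TV = D_5×(1+g_2)/(r−g_2) = 2.64033/0.049 = 53.88437
P_0 = D_1/(1+r)^1 + D_2/(1+r)^2 + D_3/(1+r)^3 + D_4/(1+r)^4 + D_5/(1+r)^5 + TV/(1+r)^5
    = 1.33335 + 1.43372 + 1.54165 + 1.65770 + 1.78249 + 37.35954 = 45.10844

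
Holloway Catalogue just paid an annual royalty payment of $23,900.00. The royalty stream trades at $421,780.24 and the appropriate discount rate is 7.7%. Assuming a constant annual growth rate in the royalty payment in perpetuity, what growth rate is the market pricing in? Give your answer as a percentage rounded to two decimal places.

1.92%

P = D₀(1+g)/(r−g) ⇒ P(r−g) = D₀(1+g) ⇒ g(P+D₀) = P·r − D₀
g = (P·r − D₀)/(P + D₀) = ($421,780.24×0.077 − $23,900.00) / ($421,780.24 + $23,900.00) = 0.019245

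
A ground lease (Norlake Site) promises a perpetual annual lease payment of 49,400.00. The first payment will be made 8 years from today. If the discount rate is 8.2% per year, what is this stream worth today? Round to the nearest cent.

Value at end of year 7: C / r = 49,400.00 / 0.082 = 602,439.0244
Discount to today: PV = 602,439.0244 / (1 + 0.082)^7 = 602,439.0244 / 1.736164 = 346,994.24

346994.24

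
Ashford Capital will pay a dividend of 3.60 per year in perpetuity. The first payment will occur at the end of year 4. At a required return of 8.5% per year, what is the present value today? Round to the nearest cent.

Value at end of year 3: C / r = 3.60 / 0.085 = 42.3529
Discount to today: PV = 42.3529 / (1 + 0.085)^3 = 42.3529 / 1.277289 = 33.16

33.16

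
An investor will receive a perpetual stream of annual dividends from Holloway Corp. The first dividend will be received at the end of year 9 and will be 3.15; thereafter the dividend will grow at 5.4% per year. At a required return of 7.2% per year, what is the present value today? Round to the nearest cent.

Value at end of year 8: C₁ / (r − g) = 3.15 / (0.072 − 0.054) = 175.0000
Discount to today: PV = 175.0000 / (1 + 0.072)^8 = 175.0000 / 1.744047 = 100.34

100.34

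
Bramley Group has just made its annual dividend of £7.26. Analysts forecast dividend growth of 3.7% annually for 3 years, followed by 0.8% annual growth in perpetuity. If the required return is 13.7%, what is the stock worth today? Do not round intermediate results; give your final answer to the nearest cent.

D_1 = 7.52862
D_2 = 7.80718
D_3 = 8.09604
Terminal value at year 3: TV = D_3×(1+g_2)/(r−g_2) = 8.16081/0.129 = 63.26212
P_0 = D_1/(1+r)^1 + D_2/(1+r)^2 + D_3/(1+r)^3 + TV/(1+r)^3
    = 6.62148 + 6.03911 + 5.50797 + 43.03901 = 61.20757

£61.21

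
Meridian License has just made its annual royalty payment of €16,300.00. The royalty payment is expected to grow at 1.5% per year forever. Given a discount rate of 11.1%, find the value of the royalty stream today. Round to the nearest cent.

D₁ = D₀ × (1 + g) = €16,300.00 × 1.015 = €16,544.5000
Growing perpetuity: P = D₁ / (r − g) = €16,544.5000 / (0.111 − 0.015) = €172,338.54

€172338.54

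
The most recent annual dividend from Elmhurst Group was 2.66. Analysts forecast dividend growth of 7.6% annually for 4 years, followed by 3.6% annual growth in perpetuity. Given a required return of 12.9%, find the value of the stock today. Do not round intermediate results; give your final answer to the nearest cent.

D_1 = 2.86216
D_2 = 3.07968
D_3 = 3.31374
D_4 = 3.56558
Terminal value at year 4: TV = D_4×(1+g_2)/(r−g_2) = 3.69395/0.093 = 39.71984
P_0 = D_1/(1+r)^1 + D_2/(1+r)^2 + D_3/(1+r)^3 + D_4/(1+r)^4 + TV/(1+r)^4
    = 2.53513 + 2.41612 + 2.30270 + 2.19460 + 24.44735 = 33.89589

33.90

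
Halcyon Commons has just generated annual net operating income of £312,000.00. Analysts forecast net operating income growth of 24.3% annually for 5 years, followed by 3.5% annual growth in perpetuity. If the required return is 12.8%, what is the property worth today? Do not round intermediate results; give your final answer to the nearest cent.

D_1 = 387816.00000
D_2 = 482055.28800
D_3 = 599194.72298
D_4 = 744799.04067
D_5 = 925785.20755
Terminal value at year 5: TV = D_5×(1+g_2)/(r−g_2) = 958187.68982/0.093 = 10303093.43888
P_0 = D_1/(1+r)^1 + D_2/(1+r)^2 + D_3/(1+r)^3 + D_4/(1+r)^4 + D_5/(1+r)^5 + TV/(1+r)^5
    = 343808.51064 + 378859.91022 + 417484.81241 + 460047.53708 + 506949.54662 + 5641857.85757 = 7749008.17453

£7749008.17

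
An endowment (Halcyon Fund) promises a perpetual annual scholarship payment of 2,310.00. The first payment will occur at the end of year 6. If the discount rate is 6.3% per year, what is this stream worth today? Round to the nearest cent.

Value at end of year 5: C / r = 2,310.00 / 0.063 = 36,666.6667
Discount to today: PV = 36,666.6667 / (1 + 0.063)^5 = 36,666.6667 / 1.357270 = 27,015.01

27015.01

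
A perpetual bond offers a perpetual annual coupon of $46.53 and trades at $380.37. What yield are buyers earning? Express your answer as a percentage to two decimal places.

12.23%

P = C/r ⇒ r = C/P = $46.53/$380.37 = 0.122328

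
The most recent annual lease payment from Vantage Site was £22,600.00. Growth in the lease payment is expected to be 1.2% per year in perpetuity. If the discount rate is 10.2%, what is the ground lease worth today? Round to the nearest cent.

£254124.44

D₁ = D₀ × (1 + g) = £22,600.00 × 1.012 = £22,871.2000
Growing perpetuity: P = D₁ / (r − g) = £22,871.2000 / (0.102 − 0.012) = £254,124.44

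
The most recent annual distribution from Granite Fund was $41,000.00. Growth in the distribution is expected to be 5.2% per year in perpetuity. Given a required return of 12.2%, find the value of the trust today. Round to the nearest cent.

$616171.43

D₁ = D₀ × (1 + g) = $41,000.00 × 1.052 = $43,132.0000
Growing perpetuity: P = D₁ / (r − g) = $43,132.0000 / (0.122 − 0.052) = $616,171.43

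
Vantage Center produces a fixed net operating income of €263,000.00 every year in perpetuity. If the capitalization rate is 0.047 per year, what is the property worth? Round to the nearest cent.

€5595744.68

Level perpetuity: PV = C / r = €263,000.00 / 0.047 = €5,595,744.68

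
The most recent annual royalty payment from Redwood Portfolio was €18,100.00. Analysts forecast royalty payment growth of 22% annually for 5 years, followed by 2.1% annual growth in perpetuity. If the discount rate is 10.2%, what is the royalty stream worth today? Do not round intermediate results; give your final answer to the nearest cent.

D_1 = 22082.00000
D_2 = 26940.04000
D_3 = 32866.84880
D_4 = 40097.55554
D_5 = 48919.01775
Terminal value at year 5: TV = D_5×(1+g_2)/(r−g_2) = 49946.31713/0.081 = 616621.19910
P_0 = D_1/(1+r)^1 + D_2/(1+r)^2 + D_3/(1+r)^3 + D_4/(1+r)^4 + D_5/(1+r)^5 + TV/(1+r)^5
    = 20038.11252 + 22183.75434 + 24559.14727 + 27188.89262 + 30100.22595 + 379411.49005 = 503481.62275

€503481.62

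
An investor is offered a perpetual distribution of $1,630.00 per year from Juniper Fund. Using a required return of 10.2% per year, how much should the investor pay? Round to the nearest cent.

$15980.39

Level perpetuity: PV = C / r = $1,630.00 / 0.102 = $15,980.39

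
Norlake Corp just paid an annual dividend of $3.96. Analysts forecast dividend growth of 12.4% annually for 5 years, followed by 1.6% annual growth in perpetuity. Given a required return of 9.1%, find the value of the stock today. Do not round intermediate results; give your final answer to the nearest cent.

$83.93

D_1 = 4.45104
D_2 = 5.00297
D_3 = 5.62334
D_4 = 6.32063
D_5 = 7.10439
Terminal value at year 5: TV = D_5×(1+g_2)/(r−g_2) = 7.21806/0.075 = 96.24079
P_0 = D_1/(1+r)^1 + D_2/(1+r)^2 + D_3/(1+r)^3 + D_4/(1+r)^4 + D_5/(1+r)^5 + TV/(1+r)^5
    = 4.07978 + 4.20318 + 4.33032 + 4.46130 + 4.59624 + 62.26377 = 83.93460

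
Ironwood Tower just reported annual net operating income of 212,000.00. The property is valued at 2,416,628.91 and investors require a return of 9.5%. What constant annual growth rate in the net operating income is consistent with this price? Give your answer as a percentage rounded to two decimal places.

P = D₀(1+g)/(r−g) ⇒ P(r−g) = D₀(1+g) ⇒ g(P+D₀) = P·r − D₀
g = (P·r − D₀)/(P + D₀) = (2,416,628.91×0.095 − 212,000.00) / (2,416,628.91 + 212,000.00) = 0.006688

0.67%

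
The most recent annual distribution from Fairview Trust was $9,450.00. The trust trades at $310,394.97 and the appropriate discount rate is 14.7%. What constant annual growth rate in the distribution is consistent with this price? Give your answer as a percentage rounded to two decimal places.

11.31%

P = D₀(1+g)/(r−g) ⇒ P(r−g) = D₀(1+g) ⇒ g(P+D₀) = P·r − D₀
g = (P·r − D₀)/(P + D₀) = ($310,394.97×0.147 − $9,450.00) / ($310,394.97 + $9,450.00) = 0.113111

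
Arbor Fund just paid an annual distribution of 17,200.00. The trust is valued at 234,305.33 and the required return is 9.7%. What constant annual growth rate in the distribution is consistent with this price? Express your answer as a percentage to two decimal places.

2.20%

P = D₀(1+g)/(r−g) ⇒ P(r−g) = D₀(1+g) ⇒ g(P+D₀) = P·r − D₀
g = (P·r − D₀)/(P + D₀) = (234,305.33×0.097 − 17,200.00) / (234,305.33 + 17,200.00) = 0.021978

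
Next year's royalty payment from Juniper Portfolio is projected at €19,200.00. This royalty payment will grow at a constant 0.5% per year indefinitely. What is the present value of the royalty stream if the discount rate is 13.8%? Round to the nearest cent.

€144360.90

Growing perpetuity: P = D₁ / (r − g) = €19,200.0000 / (0.138 − 0.005) = €144,360.90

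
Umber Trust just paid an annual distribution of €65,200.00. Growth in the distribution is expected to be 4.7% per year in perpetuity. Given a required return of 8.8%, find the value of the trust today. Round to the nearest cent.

D₁ = D₀ × (1 + g) = €65,200.00 × 1.047 = €68,264.4000
Growing perpetuity: P = D₁ / (r − g) = €68,264.4000 / (0.088 − 0.047) = €1,664,985.37

€1664985.37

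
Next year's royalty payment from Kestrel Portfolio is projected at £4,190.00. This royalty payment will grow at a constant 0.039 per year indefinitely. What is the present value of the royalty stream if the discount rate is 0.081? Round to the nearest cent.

Growing perpetuity: P = D₁ / (r − g) = £4,190.0000 / (0.081 − 0.039) = £99,761.90

£99761.90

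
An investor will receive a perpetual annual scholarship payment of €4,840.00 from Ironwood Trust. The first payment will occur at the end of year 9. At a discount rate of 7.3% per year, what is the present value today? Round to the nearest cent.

€37733.29

Value at end of year 8: C / r = €4,840.00 / 0.073 = €66,301.3699
Discount to today: PV = €66,301.3699 / (1 + 0.073)^8 = €66,301.3699 / 1.757105 = €37,733.29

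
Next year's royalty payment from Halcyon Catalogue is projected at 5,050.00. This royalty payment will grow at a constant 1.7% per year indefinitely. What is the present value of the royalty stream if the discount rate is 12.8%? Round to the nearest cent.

Growing perpetuity: P = D₁ / (r − g) = 5,050.0000 / (0.128 − 0.017) = 45,495.50

45495.50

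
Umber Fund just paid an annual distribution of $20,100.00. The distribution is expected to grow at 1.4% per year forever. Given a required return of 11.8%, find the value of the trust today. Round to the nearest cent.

$195975.00

D₁ = D₀ × (1 + g) = $20,100.00 × 1.014 = $20,381.4000
Growing perpetuity: P = D₁ / (r − g) = $20,381.4000 / (0.118 − 0.014) = $195,975.00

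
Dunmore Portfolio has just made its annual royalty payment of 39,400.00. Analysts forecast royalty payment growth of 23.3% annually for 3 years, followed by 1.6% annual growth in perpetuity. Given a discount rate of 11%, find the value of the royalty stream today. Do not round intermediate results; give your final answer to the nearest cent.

730074.62

D_1 = 48580.20000
D_2 = 59899.38660
D_3 = 73855.94368
Terminal value at year 3: TV = D_3×(1+g_2)/(r−g_2) = 75037.63878/0.094 = 798272.75294
P_0 = D_1/(1+r)^1 + D_2/(1+r)^2 + D_3/(1+r)^3 + TV/(1+r)^3
    = 43765.94595 + 48615.68590 + 54002.82948 + 583690.15688 = 730074.61820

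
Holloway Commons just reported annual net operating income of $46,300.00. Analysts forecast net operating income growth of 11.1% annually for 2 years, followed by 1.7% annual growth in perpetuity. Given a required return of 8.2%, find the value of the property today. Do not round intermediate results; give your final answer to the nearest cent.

D_1 = 51439.30000
D_2 = 57149.06230
Terminal value at year 2: TV = D_2×(1+g_2)/(r−g_2) = 58120.59636/0.065 = 894163.02091
P_0 = D_1/(1+r)^1 + D_2/(1+r)^2 + TV/(1+r)^2
    = 47540.94270 + 48815.14541 + 763769.27517 = 860125.36329

$860125.36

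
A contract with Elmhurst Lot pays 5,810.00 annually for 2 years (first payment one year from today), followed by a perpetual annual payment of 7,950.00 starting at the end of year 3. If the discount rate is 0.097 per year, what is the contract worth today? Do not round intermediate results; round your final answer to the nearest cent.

78229.71

PV of 2-year annuity: 5,810.00 × [1 − (1+0.097)^−2] / 0.097 = 10124.21380
Perpetuity value at year 2: 7,950.00 / 0.097 = 81958.76289
PV of perpetuity: 81958.76289 / (1+0.097)^2 = 68105.49272
Total PV = 10124.21380 + 68105.49272 = 78229.70651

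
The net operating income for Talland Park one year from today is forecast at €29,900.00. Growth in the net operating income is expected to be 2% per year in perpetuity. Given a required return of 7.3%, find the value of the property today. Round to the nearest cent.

Growing perpetuity: P = D₁ / (r − g) = €29,900.0000 / (0.073 − 0.02) = €564,150.94

€564150.94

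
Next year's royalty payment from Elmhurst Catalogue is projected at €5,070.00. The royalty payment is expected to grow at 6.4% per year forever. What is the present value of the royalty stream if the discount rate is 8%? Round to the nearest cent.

Growing perpetuity: P = D₁ / (r − g) = €5,070.0000 / (0.08 − 0.064) = €316,875.00

€316875.00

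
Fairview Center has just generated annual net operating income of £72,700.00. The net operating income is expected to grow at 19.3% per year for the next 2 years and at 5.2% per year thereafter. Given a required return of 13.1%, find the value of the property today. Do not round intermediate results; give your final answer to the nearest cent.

D_1 = 86731.10000
D_2 = 103470.20230
Terminal value at year 2: TV = D_2×(1+g_2)/(r−g_2) = 108850.65282/0.079 = 1377856.36481
P_0 = D_1/(1+r)^1 + D_2/(1+r)^2 + TV/(1+r)^2
    = 76685.32272 + 80889.11583 + 1077156.32732 = 1234730.76587

£1234730.77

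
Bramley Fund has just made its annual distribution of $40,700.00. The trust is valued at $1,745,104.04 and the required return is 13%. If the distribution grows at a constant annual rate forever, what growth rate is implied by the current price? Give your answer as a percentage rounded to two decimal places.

P = D₀(1+g)/(r−g) ⇒ P(r−g) = D₀(1+g) ⇒ g(P+D₀) = P·r − D₀
g = (P·r − D₀)/(P + D₀) = ($1,745,104.04×0.13 − $40,700.00) / ($1,745,104.04 + $40,700.00) = 0.104246

10.42%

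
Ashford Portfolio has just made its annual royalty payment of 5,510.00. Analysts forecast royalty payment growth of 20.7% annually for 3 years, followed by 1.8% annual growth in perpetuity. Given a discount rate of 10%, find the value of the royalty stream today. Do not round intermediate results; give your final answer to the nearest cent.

110330.49

D_1 = 6650.57000
D_2 = 8027.23799
D_3 = 9688.87625
Terminal value at year 3: TV = D_3×(1+g_2)/(r−g_2) = 9863.27603/0.082 = 120283.85398
P_0 = D_1/(1+r)^1 + D_2/(1+r)^2 + D_3/(1+r)^3 + TV/(1+r)^3
    = 6045.97273 + 6634.08098 + 7279.39613 + 90371.03981 = 110330.48965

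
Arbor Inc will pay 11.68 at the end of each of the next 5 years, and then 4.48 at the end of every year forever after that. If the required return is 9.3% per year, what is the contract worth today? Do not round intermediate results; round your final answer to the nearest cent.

PV of 5-year annuity: 11.68 × [1 − (1+0.093)^−5] / 0.093 = 45.07968
Perpetuity value at year 5: 4.48 / 0.093 = 48.17204
PV of perpetuity: 48.17204 / (1+0.093)^5 = 30.88121
Total PV = 45.07968 + 30.88121 = 75.96089

75.96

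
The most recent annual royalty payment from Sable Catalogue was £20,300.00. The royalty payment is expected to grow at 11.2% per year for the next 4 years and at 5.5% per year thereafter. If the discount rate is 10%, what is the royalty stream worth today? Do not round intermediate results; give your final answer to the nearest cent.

D_1 = 22573.60000
D_2 = 25101.84320
D_3 = 27913.24964
D_4 = 31039.53360
Terminal value at year 4: TV = D_4×(1+g_2)/(r−g_2) = 32746.70795/0.045 = 727704.62102
P_0 = D_1/(1+r)^1 + D_2/(1+r)^2 + D_3/(1+r)^3 + D_4/(1+r)^4 + TV/(1+r)^4
    = 20521.45455 + 20745.32496 + 20971.63759 + 21200.41910 + 497032.04769 = 580470.88388

£580470.88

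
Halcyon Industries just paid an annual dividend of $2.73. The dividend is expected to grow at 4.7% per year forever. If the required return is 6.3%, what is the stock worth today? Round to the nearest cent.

$178.64

D₁ = D₀ × (1 + g) = $2.73 × 1.047 = $2.8583
Growing perpetuity: P = D₁ / (r − g) = $2.8583 / (0.063 − 0.047) = $178.64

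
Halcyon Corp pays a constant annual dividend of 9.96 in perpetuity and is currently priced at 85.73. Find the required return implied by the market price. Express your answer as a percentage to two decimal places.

11.62%

P = C/r ⇒ r = C/P = 9.96/85.73 = 0.116179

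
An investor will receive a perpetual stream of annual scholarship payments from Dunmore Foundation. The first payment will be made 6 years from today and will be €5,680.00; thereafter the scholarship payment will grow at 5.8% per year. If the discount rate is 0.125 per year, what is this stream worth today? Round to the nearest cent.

Value at end of year 5: C₁ / (r − g) = €5,680.00 / (0.125 − 0.058) = €84,776.1194
Discount to today: PV = €84,776.1194 / (1 + 0.125)^5 = €84,776.1194 / 1.802032 = €47,044.72

€47044.72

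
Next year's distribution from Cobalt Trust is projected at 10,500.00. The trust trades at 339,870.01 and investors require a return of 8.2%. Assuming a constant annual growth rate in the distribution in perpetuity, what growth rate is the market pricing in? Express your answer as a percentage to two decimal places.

5.11%

P = D₁/(r−g) ⇒ g = r − D₁/P = 0.082 − 10,500.00/339,870.01 = 0.051106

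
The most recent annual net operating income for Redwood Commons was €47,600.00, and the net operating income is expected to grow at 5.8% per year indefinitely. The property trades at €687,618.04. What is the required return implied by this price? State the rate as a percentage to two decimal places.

13.12%

D₁ = €47,600.00 × 1.058 = €50,360.8000
P = D₁/(r − g) ⇒ r = D₁/P + g = €50,360.8000/€687,618.04 + 0.058 = 0.073239 + 0.058 = 0.131239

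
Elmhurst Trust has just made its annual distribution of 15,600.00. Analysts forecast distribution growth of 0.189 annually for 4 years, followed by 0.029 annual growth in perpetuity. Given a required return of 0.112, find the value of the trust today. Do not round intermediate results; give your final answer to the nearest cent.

D_1 = 18548.40000
D_2 = 22054.04760
D_3 = 26222.26260
D_4 = 31178.27023
Terminal value at year 4: TV = D_4×(1+g_2)/(r−g_2) = 32082.44006/0.083 = 386535.42245
P_0 = D_1/(1+r)^1 + D_2/(1+r)^2 + D_3/(1+r)^3 + D_4/(1+r)^4 + TV/(1+r)^4
    = 16680.21583 + 17835.23077 + 19070.22427 + 20390.73440 + 252795.97231 = 326772.37758

326772.38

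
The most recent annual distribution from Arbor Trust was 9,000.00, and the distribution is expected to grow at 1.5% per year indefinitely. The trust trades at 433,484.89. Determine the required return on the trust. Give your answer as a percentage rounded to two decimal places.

3.61%

D₁ = 9,000.00 × 1.015 = 9,135.0000
P = D₁/(r − g) ⇒ r = D₁/P + g = 9,135.0000/433,484.89 + 0.015 = 0.021073 + 0.015 = 0.036073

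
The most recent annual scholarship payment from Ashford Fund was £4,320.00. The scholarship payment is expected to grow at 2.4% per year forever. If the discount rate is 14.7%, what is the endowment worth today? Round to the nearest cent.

D₁ = D₀ × (1 + g) = £4,320.00 × 1.024 = £4,423.6800
Growing perpetuity: P = D₁ / (r − g) = £4,423.6800 / (0.147 − 0.024) = £35,964.88

£35964.88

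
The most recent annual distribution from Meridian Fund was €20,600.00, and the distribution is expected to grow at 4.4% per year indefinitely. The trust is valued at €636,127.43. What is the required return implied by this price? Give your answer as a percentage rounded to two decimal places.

7.78%

D₁ = €20,600.00 × 1.044 = €21,506.4000
P = D₁/(r − g) ⇒ r = D₁/P + g = €21,506.4000/€636,127.43 + 0.044 = 0.033808 + 0.044 = 0.077808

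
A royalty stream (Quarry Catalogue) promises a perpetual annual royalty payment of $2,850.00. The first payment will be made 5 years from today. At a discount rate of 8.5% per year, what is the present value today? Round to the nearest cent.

$24193.96

Value at end of year 4: C / r = $2,850.00 / 0.085 = $33,529.4118
Discount to today: PV = $33,529.4118 / (1 + 0.085)^4 = $33,529.4118 / 1.385859 = $24,193.96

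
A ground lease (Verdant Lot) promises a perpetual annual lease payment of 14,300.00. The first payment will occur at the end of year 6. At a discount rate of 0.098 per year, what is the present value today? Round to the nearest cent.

Value at end of year 5: C / r = 14,300.00 / 0.098 = 145,918.3673
Discount to today: PV = 145,918.3673 / (1 + 0.098)^5 = 145,918.3673 / 1.595922 = 91,432.01

91432.01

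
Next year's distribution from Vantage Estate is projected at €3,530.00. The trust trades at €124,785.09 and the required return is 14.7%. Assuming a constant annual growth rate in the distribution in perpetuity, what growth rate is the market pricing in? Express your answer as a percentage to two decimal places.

P = D₁/(r−g) ⇒ g = r − D₁/P = 0.147 − €3,530.00/€124,785.09 = 0.118711

11.87%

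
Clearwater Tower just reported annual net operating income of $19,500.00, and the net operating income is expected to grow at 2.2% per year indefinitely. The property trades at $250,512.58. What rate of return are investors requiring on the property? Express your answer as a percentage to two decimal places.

10.16%

D₁ = $19,500.00 × 1.022 = $19,929.0000
P = D₁/(r − g) ⇒ r = D₁/P + g = $19,929.0000/$250,512.58 + 0.022 = 0.079553 + 0.022 = 0.101553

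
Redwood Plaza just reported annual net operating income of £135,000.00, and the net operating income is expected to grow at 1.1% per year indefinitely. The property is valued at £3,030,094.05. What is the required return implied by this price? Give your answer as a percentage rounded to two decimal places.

5.60%

D₁ = £135,000.00 × 1.011 = £136,485.0000
P = D₁/(r − g) ⇒ r = D₁/P + g = £136,485.0000/£3,030,094.05 + 0.011 = 0.045043 + 0.011 = 0.056043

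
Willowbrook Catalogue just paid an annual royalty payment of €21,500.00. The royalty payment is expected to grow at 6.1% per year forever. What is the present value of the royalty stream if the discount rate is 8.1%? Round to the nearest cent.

€1140575.00

D₁ = D₀ × (1 + g) = €21,500.00 × 1.061 = €22,811.5000
Growing perpetuity: P = D₁ / (r − g) = €22,811.5000 / (0.081 − 0.061) = €1,140,575.00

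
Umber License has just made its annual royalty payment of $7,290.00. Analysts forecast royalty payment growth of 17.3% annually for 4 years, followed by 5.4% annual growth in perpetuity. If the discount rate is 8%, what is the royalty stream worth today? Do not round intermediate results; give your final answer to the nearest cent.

D_1 = 8551.17000
D_2 = 10030.52241
D_3 = 11765.80279
D_4 = 13801.28667
Terminal value at year 4: TV = D_4×(1+g_2)/(r−g_2) = 14546.55615/0.026 = 559482.92882
P_0 = D_1/(1+r)^1 + D_2/(1+r)^2 + D_3/(1+r)^3 + D_4/(1+r)^4 + TV/(1+r)^4
    = 7917.75000 + 8599.55625 + 9340.07359 + 10144.35771 + 411236.65481 = 447238.39236

$447238.39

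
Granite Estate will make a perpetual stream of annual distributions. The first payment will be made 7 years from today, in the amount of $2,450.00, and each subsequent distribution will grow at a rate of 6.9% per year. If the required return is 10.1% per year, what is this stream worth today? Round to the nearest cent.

$42982.55

Value at end of year 6: C₁ / (r − g) = $2,450.00 / (0.101 − 0.069) = $76,562.5000
Discount to today: PV = $76,562.5000 / (1 + 0.101)^6 = $76,562.5000 / 1.781246 = $42,982.55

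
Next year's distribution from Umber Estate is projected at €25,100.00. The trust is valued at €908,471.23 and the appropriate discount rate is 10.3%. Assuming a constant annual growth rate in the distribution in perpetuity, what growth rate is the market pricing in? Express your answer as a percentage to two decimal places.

7.54%

P = D₁/(r−g) ⇒ g = r − D₁/P = 0.103 − €25,100.00/€908,471.23 = 0.075371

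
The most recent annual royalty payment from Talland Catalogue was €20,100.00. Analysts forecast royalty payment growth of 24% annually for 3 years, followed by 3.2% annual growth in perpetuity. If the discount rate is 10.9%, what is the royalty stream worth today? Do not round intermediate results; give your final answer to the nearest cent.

D_1 = 24924.00000
D_2 = 30905.76000
D_3 = 38323.14240
Terminal value at year 3: TV = D_3×(1+g_2)/(r−g_2) = 39549.48296/0.077 = 513629.64879
P_0 = D_1/(1+r)^1 + D_2/(1+r)^2 + D_3/(1+r)^3 + TV/(1+r)^3
    = 22474.30117 + 25129.06533 + 28097.42201 + 376578.43529 = 452279.22380

€452279.22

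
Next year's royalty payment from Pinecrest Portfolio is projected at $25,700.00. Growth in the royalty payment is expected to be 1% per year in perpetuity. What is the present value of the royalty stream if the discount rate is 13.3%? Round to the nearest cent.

Growing perpetuity: P = D₁ / (r − g) = $25,700.0000 / (0.133 − 0.01) = $208,943.09

$208943.09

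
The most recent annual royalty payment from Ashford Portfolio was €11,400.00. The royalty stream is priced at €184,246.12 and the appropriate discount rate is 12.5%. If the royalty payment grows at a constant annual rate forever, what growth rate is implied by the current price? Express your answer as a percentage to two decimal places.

P = D₀(1+g)/(r−g) ⇒ P(r−g) = D₀(1+g) ⇒ g(P+D₀) = P·r − D₀
g = (P·r − D₀)/(P + D₀) = (€184,246.12×0.125 − €11,400.00) / (€184,246.12 + €11,400.00) = 0.059448

5.94%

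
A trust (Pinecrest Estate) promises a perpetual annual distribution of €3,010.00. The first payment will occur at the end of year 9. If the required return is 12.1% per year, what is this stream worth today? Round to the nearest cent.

Value at end of year 8: C / r = €3,010.00 / 0.121 = €24,876.0331
Discount to today: PV = €24,876.0331 / (1 + 0.121)^8 = €24,876.0331 / 2.493704 = €9,975.54

€9975.54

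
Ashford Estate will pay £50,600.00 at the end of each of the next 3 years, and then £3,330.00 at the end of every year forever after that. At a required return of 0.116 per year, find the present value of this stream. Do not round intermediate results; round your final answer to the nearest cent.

£143026.43

PV of 3-year annuity: £50,600.00 × [1 − (1+0.116)^−3] / 0.116 = 122372.93151
Perpetuity value at year 3: £3,330.00 / 0.116 = 28706.89655
PV of perpetuity: 28706.89655 / (1+0.116)^3 = 20653.50007
Total PV = 122372.93151 + 20653.50007 = 143026.43158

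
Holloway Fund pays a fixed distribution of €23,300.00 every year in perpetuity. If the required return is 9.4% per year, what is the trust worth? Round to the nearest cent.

€247872.34

Level perpetuity: PV = C / r = €23,300.00 / 0.094 = €247,872.34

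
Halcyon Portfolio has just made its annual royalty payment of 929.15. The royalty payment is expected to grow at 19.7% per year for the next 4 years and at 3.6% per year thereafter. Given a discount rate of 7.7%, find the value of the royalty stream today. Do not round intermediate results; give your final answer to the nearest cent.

D_1 = 1112.19255
D_2 = 1331.29448
D_3 = 1593.55950
D_4 = 1907.49072
Terminal value at year 4: TV = D_4×(1+g_2)/(r−g_2) = 1976.16038/0.041 = 48199.03370
P_0 = D_1/(1+r)^1 + D_2/(1+r)^2 + D_3/(1+r)^3 + D_4/(1+r)^4 + TV/(1+r)^4
    = 1032.67646 + 1147.73791 + 1275.61957 + 1417.74988 + 35824.11896 = 40697.90278

40697.90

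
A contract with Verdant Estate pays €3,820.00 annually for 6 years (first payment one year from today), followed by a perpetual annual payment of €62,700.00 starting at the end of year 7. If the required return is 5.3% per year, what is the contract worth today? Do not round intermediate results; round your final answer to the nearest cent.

PV of 6-year annuity: €3,820.00 × [1 − (1+0.053)^−6] / 0.053 = 19204.50317
Perpetuity value at year 6: €62,700.00 / 0.053 = 1183018.86792
PV of perpetuity: 1183018.86792 / (1+0.053)^6 = 867803.59339
Total PV = 19204.50317 + 867803.59339 = 887008.09656

€887008.10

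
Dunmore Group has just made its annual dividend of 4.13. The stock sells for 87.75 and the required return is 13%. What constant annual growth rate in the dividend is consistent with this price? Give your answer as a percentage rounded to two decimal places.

7.92%

P = D₀(1+g)/(r−g) ⇒ P(r−g) = D₀(1+g) ⇒ g(P+D₀) = P·r − D₀
g = (P·r − D₀)/(P + D₀) = (87.75×0.13 − 4.13) / (87.75 + 4.13) = 0.079207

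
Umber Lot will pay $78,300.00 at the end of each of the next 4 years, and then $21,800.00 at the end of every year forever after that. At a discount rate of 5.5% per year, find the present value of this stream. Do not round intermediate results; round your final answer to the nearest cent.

PV of 4-year annuity: $78,300.00 × [1 − (1+0.055)^−4] / 0.055 = 274453.25454
Perpetuity value at year 4: $21,800.00 / 0.055 = 396363.63636
PV of perpetuity: 396363.63636 / (1+0.055)^4 = 319951.36371
Total PV = 274453.25454 + 319951.36371 = 594404.61824

$594404.62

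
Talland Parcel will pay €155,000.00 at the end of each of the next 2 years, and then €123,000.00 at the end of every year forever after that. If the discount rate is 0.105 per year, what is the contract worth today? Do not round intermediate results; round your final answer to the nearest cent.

PV of 2-year annuity: €155,000.00 × [1 − (1+0.105)^−2] / 0.105 = 267214.02101
Perpetuity value at year 2: €123,000.00 / 0.105 = 1171428.57143
PV of perpetuity: 1171428.57143 / (1+0.105)^2 = 959381.31605
Total PV = 267214.02101 + 959381.31605 = 1226595.33706

€1226595.34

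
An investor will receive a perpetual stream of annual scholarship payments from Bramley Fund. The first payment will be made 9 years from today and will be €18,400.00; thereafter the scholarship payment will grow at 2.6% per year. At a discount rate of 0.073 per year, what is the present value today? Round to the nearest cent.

Value at end of year 8: C₁ / (r − g) = €18,400.00 / (0.073 − 0.026) = €391,489.3617
Discount to today: PV = €391,489.3617 / (1 + 0.073)^8 = €391,489.3617 / 1.757105 = €222,803.59

€222803.59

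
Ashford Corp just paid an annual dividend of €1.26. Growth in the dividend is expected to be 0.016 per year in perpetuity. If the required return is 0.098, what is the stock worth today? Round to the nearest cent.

€15.61

D₁ = D₀ × (1 + g) = €1.26 × 1.016 = €1.2802
Growing perpetuity: P = D₁ / (r − g) = €1.2802 / (0.098 − 0.016) = €15.61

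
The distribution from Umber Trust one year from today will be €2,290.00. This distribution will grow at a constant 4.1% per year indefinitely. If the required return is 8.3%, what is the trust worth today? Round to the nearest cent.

Growing perpetuity: P = D₁ / (r − g) = €2,290.0000 / (0.083 − 0.041) = €54,523.81

€54523.81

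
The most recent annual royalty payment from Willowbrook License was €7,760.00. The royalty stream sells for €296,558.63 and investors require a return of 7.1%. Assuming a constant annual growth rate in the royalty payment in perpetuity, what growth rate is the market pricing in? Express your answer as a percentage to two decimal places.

4.37%

P = D₀(1+g)/(r−g) ⇒ P(r−g) = D₀(1+g) ⇒ g(P+D₀) = P·r − D₀
g = (P·r − D₀)/(P + D₀) = (€296,558.63×0.071 − €7,760.00) / (€296,558.63 + €7,760.00) = 0.043690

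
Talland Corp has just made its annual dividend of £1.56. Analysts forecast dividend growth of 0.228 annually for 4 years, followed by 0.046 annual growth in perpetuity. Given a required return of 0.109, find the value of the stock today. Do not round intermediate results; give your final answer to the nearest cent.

£47.04

D_1 = 1.91568
D_2 = 2.35246
D_3 = 2.88881
D_4 = 3.54746
Terminal value at year 4: TV = D_4×(1+g_2)/(r−g_2) = 3.71065/0.063 = 58.89917
P_0 = D_1/(1+r)^1 + D_2/(1+r)^2 + D_3/(1+r)^3 + D_4/(1+r)^4 + TV/(1+r)^4
    = 1.72739 + 1.91275 + 2.11800 + 2.34526 + 38.93884 = 47.04225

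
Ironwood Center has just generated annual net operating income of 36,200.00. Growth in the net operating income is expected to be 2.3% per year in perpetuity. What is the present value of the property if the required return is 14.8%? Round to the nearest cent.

D₁ = D₀ × (1 + g) = 36,200.00 × 1.023 = 37,032.6000
Growing perpetuity: P = D₁ / (r − g) = 37,032.6000 / (0.148 − 0.023) = 296,260.80

296260.80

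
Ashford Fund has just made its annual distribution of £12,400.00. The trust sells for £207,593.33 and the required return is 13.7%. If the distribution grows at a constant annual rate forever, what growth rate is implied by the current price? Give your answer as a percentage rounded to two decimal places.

P = D₀(1+g)/(r−g) ⇒ P(r−g) = D₀(1+g) ⇒ g(P+D₀) = P·r − D₀
g = (P·r − D₀)/(P + D₀) = (£207,593.33×0.137 − £12,400.00) / (£207,593.33 + £12,400.00) = 0.072913

7.29%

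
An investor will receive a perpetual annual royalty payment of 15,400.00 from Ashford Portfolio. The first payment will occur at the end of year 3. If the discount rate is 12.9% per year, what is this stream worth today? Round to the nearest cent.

93657.62

Value at end of year 2: C / r = 15,400.00 / 0.129 = 119,379.8450
Discount to today: PV = 119,379.8450 / (1 + 0.129)^2 = 119,379.8450 / 1.274641 = 93,657.62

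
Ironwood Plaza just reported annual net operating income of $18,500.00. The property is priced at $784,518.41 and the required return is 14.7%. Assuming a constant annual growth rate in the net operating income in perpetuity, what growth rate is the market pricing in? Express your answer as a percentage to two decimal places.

12.06%

P = D₀(1+g)/(r−g) ⇒ P(r−g) = D₀(1+g) ⇒ g(P+D₀) = P·r − D₀
g = (P·r − D₀)/(P + D₀) = ($784,518.41×0.147 − $18,500.00) / ($784,518.41 + $18,500.00) = 0.120575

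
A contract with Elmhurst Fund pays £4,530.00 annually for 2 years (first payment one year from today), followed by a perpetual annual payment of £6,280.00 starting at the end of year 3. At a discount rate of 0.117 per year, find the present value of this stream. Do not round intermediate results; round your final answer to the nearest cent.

PV of 2-year annuity: £4,530.00 × [1 − (1+0.117)^−2] / 0.117 = 7686.21828
Perpetuity value at year 2: £6,280.00 / 0.117 = 53675.21368
PV of perpetuity: 53675.21368 / (1+0.117)^2 = 43019.70577
Total PV = 7686.21828 + 43019.70577 = 50705.92405

£50705.92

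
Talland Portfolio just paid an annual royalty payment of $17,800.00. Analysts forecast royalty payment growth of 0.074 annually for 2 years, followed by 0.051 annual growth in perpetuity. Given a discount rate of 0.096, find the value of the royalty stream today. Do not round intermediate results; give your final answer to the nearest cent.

$433741.82

D_1 = 19117.20000
D_2 = 20531.87280
Terminal value at year 2: TV = D_2×(1+g_2)/(r−g_2) = 21578.99831/0.045 = 479533.29584
P_0 = D_1/(1+r)^1 + D_2/(1+r)^2 + TV/(1+r)^2
    = 17442.70073 + 17092.57353 + 399206.55056 = 433741.82482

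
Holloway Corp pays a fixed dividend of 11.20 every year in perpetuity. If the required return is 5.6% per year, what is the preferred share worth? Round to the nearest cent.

Level perpetuity: PV = C / r = 11.20 / 0.056 = 200.00

200.00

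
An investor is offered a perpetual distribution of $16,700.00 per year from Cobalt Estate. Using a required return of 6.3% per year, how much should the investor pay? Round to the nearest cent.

$265079.37

Level perpetuity: PV = C / r = $16,700.00 / 0.063 = $265,079.37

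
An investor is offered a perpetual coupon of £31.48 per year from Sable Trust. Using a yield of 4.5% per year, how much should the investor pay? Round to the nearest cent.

Level perpetuity: PV = C / r = £31.48 / 0.045 = £699.56

£699.56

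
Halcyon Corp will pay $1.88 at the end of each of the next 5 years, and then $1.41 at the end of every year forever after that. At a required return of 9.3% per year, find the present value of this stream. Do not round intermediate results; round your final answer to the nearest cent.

$16.98

PV of 5-year annuity: $1.88 × [1 − (1+0.093)^−5] / 0.093 = 7.25598
Perpetuity value at year 5: $1.41 / 0.093 = 15.16129
PV of perpetuity: 15.16129 / (1+0.093)^5 = 9.71931
Total PV = 7.25598 + 9.71931 = 16.97528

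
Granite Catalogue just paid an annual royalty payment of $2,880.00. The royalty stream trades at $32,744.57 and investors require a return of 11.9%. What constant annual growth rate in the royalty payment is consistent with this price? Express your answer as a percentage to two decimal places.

2.85%

P = D₀(1+g)/(r−g) ⇒ P(r−g) = D₀(1+g) ⇒ g(P+D₀) = P·r − D₀
g = (P·r − D₀)/(P + D₀) = ($32,744.57×0.119 − $2,880.00) / ($32,744.57 + $2,880.00) = 0.028537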